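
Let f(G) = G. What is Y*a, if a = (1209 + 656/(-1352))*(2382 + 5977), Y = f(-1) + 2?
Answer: 131325677/13 ≈ 1.0102e+7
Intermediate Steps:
Y = 1 (Y = -1 + 2 = 1)
a = 131325677/13 (a = (1209 + 656*(-1/1352))*8359 = (1209 - 82/169)*8359 = (204239/169)*8359 = 131325677/13 ≈ 1.0102e+7)
Y*a = 1*(131325677/13) = 131325677/13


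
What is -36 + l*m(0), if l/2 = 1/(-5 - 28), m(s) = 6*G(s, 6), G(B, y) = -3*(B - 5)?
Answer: -456/11 ≈ -41.455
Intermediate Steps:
G(B, y) = 15 - 3*B (G(B, y) = -3*(-5 + B) = 15 - 3*B)
m(s) = 90 - 18*s (m(s) = 6*(15 - 3*s) = 90 - 18*s)
l = -2/33 (l = 2/(-5 - 28) = 2/(-33) = 2*(-1/33) = -2/33 ≈ -0.060606)
-36 + l*m(0) = -36 - 2*(90 - 18*0)/33 = -36 - 2*(90 + 0)/33 = -36 - 2/33*90 = -36 - 60/11 = -456/11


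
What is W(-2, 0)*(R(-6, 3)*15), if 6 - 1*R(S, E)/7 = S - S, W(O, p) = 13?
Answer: 8190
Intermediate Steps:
R(S, E) = 42 (R(S, E) = 42 - 7*(S - S) = 42 - 7*0 = 42 + 0 = 42)
W(-2, 0)*(R(-6, 3)*15) = 13*(42*15) = 13*630 = 8190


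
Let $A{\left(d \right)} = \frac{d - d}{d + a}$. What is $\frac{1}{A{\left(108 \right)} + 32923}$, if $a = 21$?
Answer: $\frac{1}{32923} \approx 3.0374 \cdot 10^{-5}$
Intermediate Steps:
$A{\left(d \right)} = 0$ ($A{\left(d \right)} = \frac{d - d}{d + 21} = \frac{0}{21 + d} = 0$)
$\frac{1}{A{\left(108 \right)} + 32923} = \frac{1}{0 + 32923} = \frac{1}{32923}$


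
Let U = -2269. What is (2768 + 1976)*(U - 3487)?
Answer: -27306464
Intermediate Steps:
(2768 + 1976)*(U - 3487) = (2768 + 1976)*(-2269 - 3487) = 4744*(-5756) = -27306464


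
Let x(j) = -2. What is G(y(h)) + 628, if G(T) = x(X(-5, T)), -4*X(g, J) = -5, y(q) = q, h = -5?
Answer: 626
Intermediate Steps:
X(g, J) = 5/4 (X(g, J) = -¼*(-5) = 5/4)
G(T) = -2
G(y(h)) + 628 = -2 + 628 = 626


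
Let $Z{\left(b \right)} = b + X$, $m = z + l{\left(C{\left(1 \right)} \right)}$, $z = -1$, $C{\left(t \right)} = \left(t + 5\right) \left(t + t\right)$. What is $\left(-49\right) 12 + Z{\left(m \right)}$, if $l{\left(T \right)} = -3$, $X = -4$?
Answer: $-596$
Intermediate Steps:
$C{\left(t \right)} = 2 t \left(5 + t\right)$ ($C{\left(t \right)} = \left(5 + t\right) 2 t = 2 t \left(5 + t\right)$)
$m = -4$ ($m = -1 - 3 = -4$)
$Z{\left(b \right)} = -4 + b$ ($Z{\left(b \right)} = b - 4 = -4 + b$)
$\left(-49\right) 12 + Z{\left(m \right)} = \left(-49\right) 12 - 8 = -588 - 8 = -596$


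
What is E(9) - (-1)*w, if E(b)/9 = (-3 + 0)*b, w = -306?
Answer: -549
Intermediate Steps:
E(b) = -27*b (E(b) = 9*((-3 + 0)*b) = 9*(-3*b) = -27*b)
E(9) - (-1)*w = -27*9 - (-1)*(-306) = -243 - 1*306 = -243 - 306 = -549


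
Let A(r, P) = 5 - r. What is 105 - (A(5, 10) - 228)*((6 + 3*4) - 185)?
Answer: -37971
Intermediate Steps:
105 - (A(5, 10) - 228)*((6 + 3*4) - 185) = 105 - ((5 - 1*5) - 228)*((6 + 3*4) - 185) = 105 - ((5 - 5) - 228)*((6 + 12) - 185) = 105 - (0 - 228)*(18 - 185) = 105 - (-228)*(-167) = 105 - 1*38076 = 105 - 38076 = -37971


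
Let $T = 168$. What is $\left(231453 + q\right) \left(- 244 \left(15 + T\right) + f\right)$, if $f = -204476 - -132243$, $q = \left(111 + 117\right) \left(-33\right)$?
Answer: $-26173941165$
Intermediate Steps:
$q = -7524$ ($q = 228 \left(-33\right) = -7524$)
$f = -72233$ ($f = -204476 + 132243 = -72233$)
$\left(231453 + q\right) \left(- 244 \left(15 + T\right) + f\right) = \left(231453 - 7524\right) \left(- 244 \left(15 + 168\right) - 72233\right) = 223929 \left(\left(-244\right) 183 - 72233\right) = 223929 \left(-44652 - 72233\right) = 223929 \left(-116885\right) = -26173941165$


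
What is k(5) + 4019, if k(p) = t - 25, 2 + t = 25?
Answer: 4017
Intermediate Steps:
t = 23 (t = -2 + 25 = 23)
k(p) = -2 (k(p) = 23 - 25 = -2)
k(5) + 4019 = -2 + 4019 = 4017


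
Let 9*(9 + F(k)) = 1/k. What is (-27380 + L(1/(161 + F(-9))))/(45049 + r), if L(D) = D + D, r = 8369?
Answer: -168537509/328814499 ≈ -0.51256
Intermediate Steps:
F(k) = -9 + 1/(9*k)
L(D) = 2*D
(-27380 + L(1/(161 + F(-9))))/(45049 + r) = (-27380 + 2/(161 + (-9 + (⅑)/(-9))))/(45049 + 8369) = (-27380 + 2/(161 + (-9 + (⅑)*(-⅑))))/53418 = (-27380 + 2/(161 + (-9 - 1/81)))*(1/53418) = (-27380 + 2/(161 - 730/81))*(1/53418) = (-27380 + 2/(12311/81))*(1/53418) = (-27380 + 2*(81/12311))*(1/53418) = (-27380 + 162/12311)*(1/53418) = -337075018/12311*1/53418 = -168537509/328814499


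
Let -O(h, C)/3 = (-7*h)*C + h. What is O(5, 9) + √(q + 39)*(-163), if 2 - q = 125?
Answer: 930 - 326*I*√21 ≈ 930.0 - 1493.9*I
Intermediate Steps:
q = -123 (q = 2 - 1*125 = 2 - 125 = -123)
O(h, C) = -3*h + 21*C*h (O(h, C) = -3*((-7*h)*C + h) = -3*(-7*C*h + h) = -3*(h - 7*C*h) = -3*h + 21*C*h)
O(5, 9) + √(q + 39)*(-163) = 3*5*(-1 + 7*9) + √(-123 + 39)*(-163) = 3*5*(-1 + 63) + √(-84)*(-163) = 3*5*62 + (2*I*√21)*(-163) = 930 - 326*I*√21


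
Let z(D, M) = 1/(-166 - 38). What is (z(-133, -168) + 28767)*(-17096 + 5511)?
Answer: -67986190195/204 ≈ -3.3327e+8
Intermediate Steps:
z(D, M) = -1/204 (z(D, M) = 1/(-204) = -1/204)
(z(-133, -168) + 28767)*(-17096 + 5511) = (-1/204 + 28767)*(-17096 + 5511) = (5868467/204)*(-11585) = -67986190195/204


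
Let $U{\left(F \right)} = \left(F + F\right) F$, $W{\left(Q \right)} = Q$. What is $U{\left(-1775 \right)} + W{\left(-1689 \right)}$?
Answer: $6299561$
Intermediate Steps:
$U{\left(F \right)} = 2 F^{2}$ ($U{\left(F \right)} = 2 F F = 2 F^{2}$)
$U{\left(-1775 \right)} + W{\left(-1689 \right)} = 2 \left(-1775\right)^{2} - 1689 = 2 \cdot 3150625 - 1689 = 6301250 - 1689 = 6299561$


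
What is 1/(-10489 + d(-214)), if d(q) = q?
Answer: -1/10703 ≈ -9.3432e-5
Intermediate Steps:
1/(-10489 + d(-214)) = 1/(-10489 - 214) = 1/(-10703) = -1/10703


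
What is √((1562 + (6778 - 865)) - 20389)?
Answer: I*√12914 ≈ 113.64*I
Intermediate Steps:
√((1562 + (6778 - 865)) - 20389) = √((1562 + 5913) - 20389) = √(7475 - 20389) = √(-12914) = I*√12914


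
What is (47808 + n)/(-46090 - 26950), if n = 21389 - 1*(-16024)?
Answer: -85221/73040 ≈ -1.1668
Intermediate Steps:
n = 37413 (n = 21389 + 16024 = 37413)
(47808 + n)/(-46090 - 26950) = (47808 + 37413)/(-46090 - 26950) = 85221/(-73040) = 85221*(-1/73040) = -85221/73040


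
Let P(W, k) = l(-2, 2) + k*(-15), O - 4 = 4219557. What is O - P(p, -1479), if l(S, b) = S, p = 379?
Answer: 4197378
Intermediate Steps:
O = 4219561 (O = 4 + 4219557 = 4219561)
P(W, k) = -2 - 15*k (P(W, k) = -2 + k*(-15) = -2 - 15*k)
O - P(p, -1479) = 4219561 - (-2 - 15*(-1479)) = 4219561 - (-2 + 22185) = 4219561 - 1*22183 = 4219561 - 22183 = 4197378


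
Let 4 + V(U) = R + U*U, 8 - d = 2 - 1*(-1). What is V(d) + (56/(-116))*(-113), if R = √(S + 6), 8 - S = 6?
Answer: 2191/29 + 2*√2 ≈ 78.380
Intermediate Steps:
S = 2 (S = 8 - 1*6 = 8 - 6 = 2)
R = 2*√2 (R = √(2 + 6) = √8 = 2*√2 ≈ 2.8284)
d = 5 (d = 8 - (2 - 1*(-1)) = 8 - (2 + 1) = 8 - 1*3 = 8 - 3 = 5)
V(U) = -4 + U² + 2*√2 (V(U) = -4 + (2*√2 + U*U) = -4 + (2*√2 + U²) = -4 + (U² + 2*√2) = -4 + U² + 2*√2)
V(d) + (56/(-116))*(-113) = (-4 + 5² + 2*√2) + (56/(-116))*(-113) = (-4 + 25 + 2*√2) + (56*(-1/116))*(-113) = (21 + 2*√2) - 14/29*(-113) = (21 + 2*√2) + 1582/29 = 2191/29 + 2*√2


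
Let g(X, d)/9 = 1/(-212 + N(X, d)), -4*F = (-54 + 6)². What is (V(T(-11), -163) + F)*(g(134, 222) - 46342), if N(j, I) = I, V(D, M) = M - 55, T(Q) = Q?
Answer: 183974167/5 ≈ 3.6795e+7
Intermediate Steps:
V(D, M) = -55 + M
F = -576 (F = -(-54 + 6)²/4 = -¼*(-48)² = -¼*2304 = -576)
g(X, d) = 9/(-212 + d)
(V(T(-11), -163) + F)*(g(134, 222) - 46342) = ((-55 - 163) - 576)*(9/(-212 + 222) - 46342) = (-218 - 576)*(9/10 - 46342) = -794*(9*(⅒) - 46342) = -794*(9/10 - 46342) = -794*(-463411/10) = 183974167/5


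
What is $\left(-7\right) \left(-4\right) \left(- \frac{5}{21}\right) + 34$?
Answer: $\frac{82}{3} \approx 27.333$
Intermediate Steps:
$\left(-7\right) \left(-4\right) \left(- \frac{5}{21}\right) + 34 = 28 \left(\left(-5\right) \frac{1}{21}\right) + 34 = 28 \left(- \frac{5}{21}\right) + 34 = - \frac{20}{3} + 34 = \frac{82}{3}$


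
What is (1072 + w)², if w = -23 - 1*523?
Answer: 276676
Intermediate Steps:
w = -546 (w = -23 - 523 = -546)
(1072 + w)² = (1072 - 546)² = 526² = 276676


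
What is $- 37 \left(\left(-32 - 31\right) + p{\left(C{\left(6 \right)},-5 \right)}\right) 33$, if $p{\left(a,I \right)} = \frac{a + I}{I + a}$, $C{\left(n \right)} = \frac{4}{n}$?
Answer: $75702$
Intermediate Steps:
$p{\left(a,I \right)} = 1$ ($p{\left(a,I \right)} = \frac{I + a}{I + a} = 1$)
$- 37 \left(\left(-32 - 31\right) + p{\left(C{\left(6 \right)},-5 \right)}\right) 33 = - 37 \left(\left(-32 - 31\right) + 1\right) 33 = - 37 \left(-63 + 1\right) 33 = \left(-37\right) \left(-62\right) 33 = 2294 \cdot 33 = 75702$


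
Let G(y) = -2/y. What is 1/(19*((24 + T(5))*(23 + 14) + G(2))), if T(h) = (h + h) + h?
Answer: 1/27398 ≈ 3.6499e-5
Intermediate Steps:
T(h) = 3*h (T(h) = 2*h + h = 3*h)
1/(19*((24 + T(5))*(23 + 14) + G(2))) = 1/(19*((24 + 3*5)*(23 + 14) - 2/2)) = 1/(19*((24 + 15)*37 - 2*½)) = 1/(19*(39*37 - 1)) = 1/(19*(1443 - 1)) = 1/(19*1442) = 1/27398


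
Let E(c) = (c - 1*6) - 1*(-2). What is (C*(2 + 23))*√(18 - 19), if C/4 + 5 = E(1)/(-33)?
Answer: -5400*I/11 ≈ -490.91*I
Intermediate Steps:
E(c) = -4 + c (E(c) = (c - 6) + 2 = (-6 + c) + 2 = -4 + c)
C = -216/11 (C = -20 + 4*((-4 + 1)/(-33)) = -20 + 4*(-3*(-1/33)) = -20 + 4*(1/11) = -20 + 4/11 = -216/11 ≈ -19.636)
(C*(2 + 23))*√(18 - 19) = (-216*(2 + 23)/11)*√(18 - 19) = (-216/11*25)*√(-1) = -5400*I/11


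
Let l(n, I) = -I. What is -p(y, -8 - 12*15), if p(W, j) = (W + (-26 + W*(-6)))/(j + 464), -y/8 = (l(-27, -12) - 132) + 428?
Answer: -2049/46 ≈ -44.543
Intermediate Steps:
y = -2464 (y = -8*((-1*(-12) - 132) + 428) = -8*((12 - 132) + 428) = -8*(-120 + 428) = -8*308 = -2464)
p(W, j) = (-26 - 5*W)/(464 + j) (p(W, j) = (W + (-26 - 6*W))/(464 + j) = (-26 - 5*W)/(464 + j))
-p(y, -8 - 12*15) = -(-26 - 5*(-2464))/(464 + (-8 - 12*15)) = -(-26 + 12320)/(464 + (-8 - 180)) = -12294/(464 - 188) = -12294/276 = -1*2049/46 = -2049/46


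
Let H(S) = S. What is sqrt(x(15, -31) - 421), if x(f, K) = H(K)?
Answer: 2*I*sqrt(113) ≈ 21.26*I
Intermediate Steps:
x(f, K) = K
sqrt(x(15, -31) - 421) = sqrt(-31 - 421) = sqrt(-452) = 2*I*sqrt(113)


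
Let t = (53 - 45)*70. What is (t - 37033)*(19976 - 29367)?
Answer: 342517943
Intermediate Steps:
t = 560 (t = 8*70 = 560)
(t - 37033)*(19976 - 29367) = (560 - 37033)*(19976 - 29367) = -36473*(-9391) = 342517943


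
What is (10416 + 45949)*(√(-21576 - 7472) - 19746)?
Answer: -1112983290 + 112730*I*√7262 ≈ -1.113e+9 + 9.6066e+6*I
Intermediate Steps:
(10416 + 45949)*(√(-21576 - 7472) - 19746) = 56365*(√(-29048) - 19746) = 56365*(2*I*√7262 - 19746) = 56365*(-19746 + 2*I*√7262) = -1112983290 + 112730*I*√7262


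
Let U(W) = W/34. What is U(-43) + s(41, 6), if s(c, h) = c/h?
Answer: 284/51 ≈ 5.5686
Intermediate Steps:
U(W) = W/34 (U(W) = W*(1/34) = W/34)
U(-43) + s(41, 6) = (1/34)*(-43) + 41/6 = -43/34 + 41*(⅙) = -43/34 + 41/6 = 284/51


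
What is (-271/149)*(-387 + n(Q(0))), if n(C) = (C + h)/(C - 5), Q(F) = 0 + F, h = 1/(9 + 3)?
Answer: 6292891/8940 ≈ 703.90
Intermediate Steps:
h = 1/12 ≈ 0.083333
Q(F) = F
n(C) = (1/12 + C)/(-5 + C) (n(C) = (C + 1/12)/(C - 5) = (1/12 + C)/(-5 + C))
(-271/149)*(-387 + n(Q(0))) = (-271/149)*(-387 + (1/12 + 0)/(-5 + 0)) = (-271*1/149)*(-387 + (1/12)/(-5)) = -271*(-387 - ⅕*1/12)/149 = -271*(-387 - 1/60)/149 = -271/149*(-23221/60) = 6292891/8940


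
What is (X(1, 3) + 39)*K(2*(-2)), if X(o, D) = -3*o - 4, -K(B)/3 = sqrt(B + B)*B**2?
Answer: -3072*I*sqrt(2) ≈ -4344.5*I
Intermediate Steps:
K(B) = -3*sqrt(2)*B**(5/2) (K(B) = -3*sqrt(B + B)*B**2 = -3*sqrt(2*B)*B**2 = -3*sqrt(2)*sqrt(B)*B**2 = -3*sqrt(2)*B**(5/2))
X(o, D) = -4 - 3*o
(X(1, 3) + 39)*K(2*(-2)) = ((-4 - 3*1) + 39)*(-3*sqrt(2)*(2*(-2))**(5/2)) = ((-4 - 3) + 39)*(-3*sqrt(2)*(-4)**(5/2)) = (-7 + 39)*(-3*sqrt(2)*32*I) = 32*(-96*I*sqrt(2)) = -3072*I*sqrt(2)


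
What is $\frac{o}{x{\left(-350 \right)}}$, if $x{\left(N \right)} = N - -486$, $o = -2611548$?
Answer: $- \frac{652887}{34} \approx -19203.0$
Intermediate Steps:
$x{\left(N \right)} = 486 + N$ ($x{\left(N \right)} = N + 486 = 486 + N$)
$\frac{o}{x{\left(-350 \right)}} = - \frac{2611548}{486 - 350} = - \frac{2611548}{136} = \left(-2611548\right) \frac{1}{136} = - \frac{652887}{34}$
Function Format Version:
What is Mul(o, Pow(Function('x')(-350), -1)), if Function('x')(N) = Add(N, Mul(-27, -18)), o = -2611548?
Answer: Rational(-652887, 34) ≈ -19203.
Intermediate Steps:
Function('x')(N) = Add(486, N) (Function('x')(N) = Add(N, 486) = Add(486, N))
Mul(o, Pow(Function('x')(-350), -1)) = Mul(-2611548, Pow(Add(486, -350), -1)) = Mul(-2611548, Pow(136, -1)) = Mul(-2611548, Rational(1, 136)) = Rational(-652887, 34)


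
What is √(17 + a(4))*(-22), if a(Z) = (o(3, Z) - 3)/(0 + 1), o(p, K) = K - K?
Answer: -22*√14 ≈ -82.316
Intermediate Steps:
o(p, K) = 0
a(Z) = -3 (a(Z) = (0 - 3)/(0 + 1) = -3/1 = -3*1 = -3)
√(17 + a(4))*(-22) = √(17 - 3)*(-22) = √14*(-22) = -22*√14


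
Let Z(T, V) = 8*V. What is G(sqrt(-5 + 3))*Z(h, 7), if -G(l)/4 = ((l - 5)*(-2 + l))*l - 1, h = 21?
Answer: -2912 - 1792*I*sqrt(2) ≈ -2912.0 - 2534.3*I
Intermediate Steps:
G(l) = 4 - 4*l*(-5 + l)*(-2 + l) (G(l) = -4*(((l - 5)*(-2 + l))*l - 1) = -4*(((-5 + l)*(-2 + l))*l - 1) = -4*(l*(-5 + l)*(-2 + l) - 1) = -4*(-1 + l*(-5 + l)*(-2 + l)) = 4 - 4*l*(-5 + l)*(-2 + l))
G(sqrt(-5 + 3))*Z(h, 7) = (4 - 40*sqrt(-5 + 3) - 4*(-5 + 3)**(3/2) + 28*(sqrt(-5 + 3))**2)*(8*7) = (4 - 40*I*sqrt(2) - 4*(-2*I*sqrt(2)) + 28*(sqrt(-2))**2)*56 = (4 - 40*I*sqrt(2) - 4*(-2*I*sqrt(2)) + 28*(I*sqrt(2))**2)*56 = (4 - 40*I*sqrt(2) - (-8)*I*sqrt(2) + 28*(-2))*56 = (4 - 40*I*sqrt(2) + 8*I*sqrt(2) - 56)*56 = (-52 - 32*I*sqrt(2))*56 = -2912 - 1792*I*sqrt(2)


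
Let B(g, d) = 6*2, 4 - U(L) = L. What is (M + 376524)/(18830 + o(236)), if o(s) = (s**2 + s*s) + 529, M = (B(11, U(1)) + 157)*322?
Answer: 430942/130751 ≈ 3.2959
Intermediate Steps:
U(L) = 4 - L
B(g, d) = 12
M = 54418 (M = (12 + 157)*322 = 169*322 = 54418)
o(s) = 529 + 2*s**2 (o(s) = (s**2 + s**2) + 529 = 2*s**2 + 529 = 529 + 2*s**2)
(M + 376524)/(18830 + o(236)) = (54418 + 376524)/(18830 + (529 + 2*236**2)) = 430942/(18830 + (529 + 2*55696)) = 430942/(18830 + (529 + 111392)) = 430942/(18830 + 111921) = 430942/130751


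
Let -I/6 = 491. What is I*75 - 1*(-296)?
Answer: -220654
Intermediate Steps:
I = -2946 (I = -6*491 = -2946)
I*75 - 1*(-296) = -2946*75 - 1*(-296) = -220950 + 296 = -220654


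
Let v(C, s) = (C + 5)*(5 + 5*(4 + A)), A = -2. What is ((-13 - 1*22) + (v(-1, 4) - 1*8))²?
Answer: 289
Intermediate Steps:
v(C, s) = 75 + 15*C (v(C, s) = (C + 5)*(5 + 5*(4 - 2)) = (5 + C)*(5 + 5*2) = (5 + C)*(5 + 10) = (5 + C)*15 = 75 + 15*C)
((-13 - 1*22) + (v(-1, 4) - 1*8))² = ((-13 - 1*22) + ((75 + 15*(-1)) - 1*8))² = ((-13 - 22) + ((75 - 15) - 8))² = (-35 + (60 - 8))² = (-35 + 52)² = 17² = 289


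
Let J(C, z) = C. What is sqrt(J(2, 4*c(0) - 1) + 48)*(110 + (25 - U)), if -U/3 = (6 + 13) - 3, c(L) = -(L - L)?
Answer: 915*sqrt(2) ≈ 1294.0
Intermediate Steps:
c(L) = 0 (c(L) = -1*0 = 0)
U = -48 (U = -3*((6 + 13) - 3) = -3*(19 - 3) = -3*16 = -48)
sqrt(J(2, 4*c(0) - 1) + 48)*(110 + (25 - U)) = sqrt(2 + 48)*(110 + (25 - 1*(-48))) = sqrt(50)*(110 + (25 + 48)) = (5*sqrt(2))*(110 + 73) = (5*sqrt(2))*183 = 915*sqrt(2)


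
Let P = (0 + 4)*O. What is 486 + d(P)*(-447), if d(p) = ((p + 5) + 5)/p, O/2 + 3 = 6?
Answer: -589/4 ≈ -147.25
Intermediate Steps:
O = 6 (O = -6 + 2*6 = -6 + 12 = 6)
P = 24 (P = (0 + 4)*6 = 4*6 = 24)
d(p) = (10 + p)/p (d(p) = ((5 + p) + 5)/p = (10 + p)/p)
486 + d(P)*(-447) = 486 + ((10 + 24)/24)*(-447) = 486 + ((1/24)*34)*(-447) = 486 + (17/12)*(-447) = 486 - 2533/4 = -589/4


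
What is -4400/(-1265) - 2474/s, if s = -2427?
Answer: 251062/55821 ≈ 4.4976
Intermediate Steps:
-4400/(-1265) - 2474/s = -4400/(-1265) - 2474/(-2427) = -4400*(-1/1265) - 2474*(-1/2427) = 80/23 + 2474/2427 = 251062/55821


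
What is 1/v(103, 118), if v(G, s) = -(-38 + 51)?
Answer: -1/13 ≈ -0.076923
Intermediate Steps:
v(G, s) = -13 (v(G, s) = -1*13 = -13)
1/v(103, 118) = 1/(-13) = -1/13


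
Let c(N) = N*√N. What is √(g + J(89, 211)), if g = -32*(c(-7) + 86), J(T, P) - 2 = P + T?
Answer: √(-2450 + 224*I*√7) ≈ 5.9439 + 49.853*I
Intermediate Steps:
J(T, P) = 2 + P + T (J(T, P) = 2 + (P + T) = 2 + P + T)
c(N) = N^(3/2)
g = -2752 + 224*I*√7 (g = -32*((-7)^(3/2) + 86) = -32*(-7*I*√7 + 86) = -32*(86 - 7*I*√7) = -2752 + 224*I*√7 ≈ -2752.0 + 592.65*I)
√(g + J(89, 211)) = √((-2752 + 224*I*√7) + (2 + 211 + 89)) = √((-2752 + 224*I*√7) + 302) = √(-2450 + 224*I*√7)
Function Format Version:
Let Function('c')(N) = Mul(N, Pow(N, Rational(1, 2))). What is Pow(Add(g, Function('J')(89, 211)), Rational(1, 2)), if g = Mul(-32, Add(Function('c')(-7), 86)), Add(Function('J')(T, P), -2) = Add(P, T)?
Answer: Pow(Add(-2450, Mul(224, I, Pow(7, Rational(1, 2)))), Rational(1, 2)) ≈ Add(5.9439, Mul(49.853, I))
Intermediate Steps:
Function('J')(T, P) = Add(2, P, T) (Function('J')(T, P) = Add(2, Add(P, T)) = Add(2, P, T))
Function('c')(N) = Pow(N, Rational(3, 2))
g = Add(-2752, Mul(224, I, Pow(7, Rational(1, 2)))) (g = Mul(-32, Add(Pow(-7, Rational(3, 2)), 86)) = Mul(-32, Add(Mul(-7, I, Pow(7, Rational(1, 2))), 86)) = Mul(-32, Add(86, Mul(-7, I, Pow(7, Rational(1, 2))))) = Add(-2752, Mul(224, I, Pow(7, Rational(1, 2)))) ≈ Add(-2752.0, Mul(592.65, I)))
Pow(Add(g, Function('J')(89, 211)), Rational(1, 2)) = Pow(Add(Add(-2752, Mul(224, I, Pow(7, Rational(1, 2)))), Add(2, 211, 89)), Rational(1, 2)) = Pow(Add(Add(-2752, Mul(224, I, Pow(7, Rational(1, 2)))), 302), Rational(1, 2)) = Pow(Add(-2450, Mul(224, I, Pow(7, Rational(1, 2)))), Rational(1, 2))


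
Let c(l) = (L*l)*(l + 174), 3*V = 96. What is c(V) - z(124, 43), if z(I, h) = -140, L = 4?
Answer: 26508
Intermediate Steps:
V = 32 (V = (1/3)*96 = 32)
c(l) = 4*l*(174 + l) (c(l) = (4*l)*(l + 174) = (4*l)*(174 + l) = 4*l*(174 + l))
c(V) - z(124, 43) = 4*32*(174 + 32) - 1*(-140) = 4*32*206 + 140 = 26368 + 140 = 26508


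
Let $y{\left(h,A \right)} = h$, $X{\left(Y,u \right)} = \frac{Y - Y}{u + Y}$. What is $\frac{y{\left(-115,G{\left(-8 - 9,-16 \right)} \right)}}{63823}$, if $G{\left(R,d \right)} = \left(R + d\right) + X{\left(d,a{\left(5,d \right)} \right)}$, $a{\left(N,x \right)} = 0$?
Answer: $- \frac{115}{63823} \approx -0.0018019$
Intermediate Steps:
$X{\left(Y,u \right)} = 0$ ($X{\left(Y,u \right)} = \frac{0}{Y + u} = 0$)
$G{\left(R,d \right)} = R + d$ ($G{\left(R,d \right)} = \left(R + d\right) + 0 = R + d$)
$\frac{y{\left(-115,G{\left(-8 - 9,-16 \right)} \right)}}{63823} = - \frac{115}{63823}$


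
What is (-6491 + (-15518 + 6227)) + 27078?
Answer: 11296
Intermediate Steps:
(-6491 + (-15518 + 6227)) + 27078 = (-6491 - 9291) + 27078 = -15782 + 27078 = 11296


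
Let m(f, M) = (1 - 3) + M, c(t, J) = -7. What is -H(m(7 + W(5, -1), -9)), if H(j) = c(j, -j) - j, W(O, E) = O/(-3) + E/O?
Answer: -4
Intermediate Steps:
W(O, E) = -O/3 + E/O (W(O, E) = O*(-⅓) + E/O = -O/3 + E/O)
m(f, M) = -2 + M
H(j) = -7 - j
-H(m(7 + W(5, -1), -9)) = -(-7 - (-2 - 9)) = -(-7 - 1*(-11)) = -(-7 + 11) = -1*4 = -4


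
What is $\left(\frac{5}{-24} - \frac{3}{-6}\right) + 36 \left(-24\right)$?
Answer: $- \frac{20729}{24} \approx -863.71$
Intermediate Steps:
$\left(\frac{5}{-24} - \frac{3}{-6}\right) + 36 \left(-24\right) = \left(5 \left(- \frac{1}{24}\right) - - \frac{1}{2}\right) - 864 = \left(- \frac{5}{24} + \frac{1}{2}\right) - 864 = \frac{7}{24} - 864 = - \frac{20729}{24}$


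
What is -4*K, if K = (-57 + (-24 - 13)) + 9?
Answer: 340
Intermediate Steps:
K = -85 (K = (-57 - 37) + 9 = -94 + 9 = -85)
-4*K = -4*(-85) = 340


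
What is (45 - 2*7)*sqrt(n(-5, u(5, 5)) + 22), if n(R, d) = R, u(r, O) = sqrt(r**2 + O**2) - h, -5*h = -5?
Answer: 31*sqrt(17) ≈ 127.82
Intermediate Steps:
h = 1 (h = -1/5*(-5) = 1)
u(r, O) = -1 + sqrt(O**2 + r**2) (u(r, O) = sqrt(r**2 + O**2) - 1*1 = sqrt(O**2 + r**2) - 1 = -1 + sqrt(O**2 + r**2))
(45 - 2*7)*sqrt(n(-5, u(5, 5)) + 22) = (45 - 2*7)*sqrt(-5 + 22) = (45 - 14)*sqrt(17) = 31*sqrt(17)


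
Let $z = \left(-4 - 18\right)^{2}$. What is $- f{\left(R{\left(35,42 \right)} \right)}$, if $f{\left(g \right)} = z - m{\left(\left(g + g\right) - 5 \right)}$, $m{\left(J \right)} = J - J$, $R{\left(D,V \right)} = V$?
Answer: $-484$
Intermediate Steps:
$z = 484$ ($z = \left(-4 - 18\right)^{2} = \left(-22\right)^{2} = 484$)
$m{\left(J \right)} = 0$
$f{\left(g \right)} = 484$ ($f{\left(g \right)} = 484 - 0 = 484 + 0 = 484$)
$- f{\left(R{\left(35,42 \right)} \right)} = \left(-1\right) 484 = -484$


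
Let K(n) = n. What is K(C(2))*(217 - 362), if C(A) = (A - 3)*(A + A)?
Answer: 580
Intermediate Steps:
C(A) = 2*A*(-3 + A) (C(A) = (-3 + A)*(2*A) = 2*A*(-3 + A))
K(C(2))*(217 - 362) = (2*2*(-3 + 2))*(217 - 362) = (2*2*(-1))*(-145) = -4*(-145) = 580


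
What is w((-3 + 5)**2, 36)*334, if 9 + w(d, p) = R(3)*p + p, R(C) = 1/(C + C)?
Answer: 11022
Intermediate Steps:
R(C) = 1/(2*C)
w(d, p) = -9 + 7*p/6 (w(d, p) = -9 + (((1/2)/3)*p + p) = -9 + (((1/2)*(1/3))*p + p) = -9 + (p/6 + p) = -9 + 7*p/6)
w((-3 + 5)**2, 36)*334 = (-9 + (7/6)*36)*334 = (-9 + 42)*334 = 33*334 = 11022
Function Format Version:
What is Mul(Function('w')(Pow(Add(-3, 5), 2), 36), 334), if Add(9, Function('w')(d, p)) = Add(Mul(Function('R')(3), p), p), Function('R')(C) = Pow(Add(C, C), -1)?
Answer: 11022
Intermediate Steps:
Function('R')(C) = Mul(Rational(1, 2), Pow(C, -1)) (Function('R')(C) = Pow(Mul(2, C), -1) = Mul(Rational(1, 2), Pow(C, -1)))
Function('w')(d, p) = Add(-9, Mul(Rational(7, 6), p)) (Function('w')(d, p) = Add(-9, Add(Mul(Mul(Rational(1, 2), Pow(3, -1)), p), p)) = Add(-9, Add(Mul(Mul(Rational(1, 2), Rational(1, 3)), p), p)) = Add(-9, Add(Mul(Rational(1, 6), p), p)) = Add(-9, Mul(Rational(7, 6), p)))
Mul(Function('w')(Pow(Add(-3, 5), 2), 36), 334) = Mul(Add(-9, Mul(Rational(7, 6), 36)), 334) = Mul(Add(-9, 42), 334) = Mul(33, 334) = 11022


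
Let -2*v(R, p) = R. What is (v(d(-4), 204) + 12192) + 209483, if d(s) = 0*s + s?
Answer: 221677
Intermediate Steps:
d(s) = s (d(s) = 0 + s = s)
v(R, p) = -R/2
(v(d(-4), 204) + 12192) + 209483 = (-1/2*(-4) + 12192) + 209483 = (2 + 12192) + 209483 = 12194 + 209483 = 221677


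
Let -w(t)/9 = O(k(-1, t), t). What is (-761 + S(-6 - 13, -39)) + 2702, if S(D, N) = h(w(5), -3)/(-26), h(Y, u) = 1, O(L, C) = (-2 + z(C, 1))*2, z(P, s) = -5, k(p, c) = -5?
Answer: 50465/26 ≈ 1941.0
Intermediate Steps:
O(L, C) = -14 (O(L, C) = (-2 - 5)*2 = -7*2 = -14)
w(t) = 126 (w(t) = -9*(-14) = 126)
S(D, N) = -1/26 (S(D, N) = 1/(-26) = 1*(-1/26) = -1/26)
(-761 + S(-6 - 13, -39)) + 2702 = (-761 - 1/26) + 2702 = -19787/26 + 2702 = 50465/26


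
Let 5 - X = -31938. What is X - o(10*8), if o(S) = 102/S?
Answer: 1277669/40 ≈ 31942.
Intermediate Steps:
X = 31943 (X = 5 - 1*(-31938) = 5 + 31938 = 31943)
X - o(10*8) = 31943 - 102/(10*8) = 31943 - 102/80 = 31943 - 1*51/40 = 31943 - 51/40 = 1277669/40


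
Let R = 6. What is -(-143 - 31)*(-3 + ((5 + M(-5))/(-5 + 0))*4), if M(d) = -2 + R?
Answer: -8874/5 ≈ -1774.8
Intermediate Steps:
M(d) = 4 (M(d) = -2 + 6 = 4)
-(-143 - 31)*(-3 + ((5 + M(-5))/(-5 + 0))*4) = -(-143 - 31)*(-3 + ((5 + 4)/(-5 + 0))*4) = -(-174)*(-3 + (9/(-5))*4) = -(-174)*(-3 + (9*(-⅕))*4) = -(-174)*(-3 - 9/5*4) = -(-174)*(-3 - 36/5) = -(-174)*(-51)/5 = -1*8874/5 = -8874/5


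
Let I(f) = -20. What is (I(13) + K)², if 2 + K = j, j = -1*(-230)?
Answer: 43264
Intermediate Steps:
j = 230
K = 228 (K = -2 + 230 = 228)
(I(13) + K)² = (-20 + 228)² = 208² = 43264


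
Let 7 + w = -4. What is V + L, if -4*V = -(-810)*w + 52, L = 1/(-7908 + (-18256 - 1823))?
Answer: 123954421/55974 ≈ 2214.5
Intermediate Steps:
w = -11 (w = -7 - 4 = -11)
L = -1/27987 (L = 1/(-7908 - 20079) = 1/(-27987) = -1/27987 ≈ -3.5731e-5)
V = 4429/2 (V = -(-(-810)*(-11) + 52)/4 = -(-81*110 + 52)/4 = -(-8910 + 52)/4 = -1/4*(-8858) = 4429/2 ≈ 2214.5)
V + L = 4429/2 - 1/27987 = 123954421/55974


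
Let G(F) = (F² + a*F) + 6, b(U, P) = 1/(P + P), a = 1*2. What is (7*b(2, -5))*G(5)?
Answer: -287/10 ≈ -28.700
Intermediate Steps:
a = 2
b(U, P) = 1/(2*P)
G(F) = 6 + F² + 2*F (G(F) = (F² + 2*F) + 6 = 6 + F² + 2*F)
(7*b(2, -5))*G(5) = (7*((½)/(-5)))*(6 + 5² + 2*5) = (7*((½)*(-⅕)))*(6 + 25 + 10) = (7*(-⅒))*41 = -7/10*41 = -287/10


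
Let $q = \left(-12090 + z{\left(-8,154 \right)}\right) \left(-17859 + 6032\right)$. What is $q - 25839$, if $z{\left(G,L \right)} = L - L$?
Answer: $142962591$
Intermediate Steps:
$z{\left(G,L \right)} = 0$
$q = 142988430$ ($q = \left(-12090 + 0\right) \left(-17859 + 6032\right) = \left(-12090\right) \left(-11827\right) = 142988430$)
$q - 25839 = 142988430 - 25839 = 142962591$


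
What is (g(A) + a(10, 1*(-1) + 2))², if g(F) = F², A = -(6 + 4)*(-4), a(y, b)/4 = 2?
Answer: 2585664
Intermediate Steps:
a(y, b) = 8 (a(y, b) = 4*2 = 8)
A = 40 (A = -10*(-4) = -1*(-40) = 40)
(g(A) + a(10, 1*(-1) + 2))² = (40² + 8)² = (1600 + 8)² = 1608² = 2585664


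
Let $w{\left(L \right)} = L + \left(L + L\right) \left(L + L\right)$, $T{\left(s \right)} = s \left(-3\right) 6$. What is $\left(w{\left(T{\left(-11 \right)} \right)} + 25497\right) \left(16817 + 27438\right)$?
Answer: $8077024305$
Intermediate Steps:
$T{\left(s \right)} = - 18 s$ ($T{\left(s \right)} = - 3 s 6 = - 18 s$)
$w{\left(L \right)} = L + 4 L^{2}$ ($w{\left(L \right)} = L + 2 L 2 L = L + 4 L^{2}$)
$\left(w{\left(T{\left(-11 \right)} \right)} + 25497\right) \left(16817 + 27438\right) = \left(\left(-18\right) \left(-11\right) \left(1 + 4 \left(\left(-18\right) \left(-11\right)\right)\right) + 25497\right) \left(16817 + 27438\right) = \left(198 \left(1 + 4 \cdot 198\right) + 25497\right) 44255 = \left(198 \left(1 + 792\right) + 25497\right) 44255 = \left(198 \cdot 793 + 25497\right) 44255 = \left(157014 + 25497\right) 44255 = 182511 \cdot 44255 = 8077024305$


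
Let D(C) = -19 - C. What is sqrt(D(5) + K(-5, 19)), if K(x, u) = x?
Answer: I*sqrt(29) ≈ 5.3852*I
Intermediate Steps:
sqrt(D(5) + K(-5, 19)) = sqrt((-19 - 1*5) - 5) = sqrt((-19 - 5) - 5) = sqrt(-24 - 5) = sqrt(-29) = I*sqrt(29)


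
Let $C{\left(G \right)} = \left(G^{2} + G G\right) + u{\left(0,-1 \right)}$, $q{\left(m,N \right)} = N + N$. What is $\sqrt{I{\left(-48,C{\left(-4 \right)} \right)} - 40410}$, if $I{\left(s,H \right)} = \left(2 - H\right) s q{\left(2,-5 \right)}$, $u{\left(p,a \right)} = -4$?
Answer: $i \sqrt{52890} \approx 229.98 i$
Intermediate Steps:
$q{\left(m,N \right)} = 2 N$
$C{\left(G \right)} = -4 + 2 G^{2}$ ($C{\left(G \right)} = \left(G^{2} + G G\right) - 4 = \left(G^{2} + G^{2}\right) - 4 = 2 G^{2} - 4 = -4 + 2 G^{2}$)
$I{\left(s,H \right)} = - 10 s \left(2 - H\right)$ ($I{\left(s,H \right)} = \left(2 - H\right) s 2 \left(-5\right) = s \left(2 - H\right) \left(-10\right) = - 10 s \left(2 - H\right)$)
$\sqrt{I{\left(-48,C{\left(-4 \right)} \right)} - 40410} = \sqrt{10 \left(-48\right) \left(-2 - \left(4 - 2 \left(-4\right)^{2}\right)\right) - 40410} = \sqrt{10 \left(-48\right) \left(-2 + \left(-4 + 2 \cdot 16\right)\right) - 40410} = \sqrt{10 \left(-48\right) \left(-2 + \left(-4 + 32\right)\right) - 40410} = \sqrt{10 \left(-48\right) \left(-2 + 28\right) - 40410} = \sqrt{10 \left(-48\right) 26 - 40410} = \sqrt{-12480 - 40410} = \sqrt{-52890} = i \sqrt{52890}$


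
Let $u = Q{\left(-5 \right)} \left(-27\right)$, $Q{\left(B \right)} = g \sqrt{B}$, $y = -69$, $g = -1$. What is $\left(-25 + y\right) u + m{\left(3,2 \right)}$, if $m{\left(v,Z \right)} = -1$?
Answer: $-1 - 2538 i \sqrt{5} \approx -1.0 - 5675.1 i$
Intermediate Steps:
$Q{\left(B \right)} = - \sqrt{B}$
$u = 27 i \sqrt{5}$ ($u = - \sqrt{-5} \left(-27\right) = - i \sqrt{5} \left(-27\right) = 27 i \sqrt{5} \approx 60.374 i$)
$\left(-25 + y\right) u + m{\left(3,2 \right)} = \left(-25 - 69\right) 27 i \sqrt{5} - 1 = - 94 \cdot 27 i \sqrt{5} - 1 = - 2538 i \sqrt{5} - 1 = -1 - 2538 i \sqrt{5}$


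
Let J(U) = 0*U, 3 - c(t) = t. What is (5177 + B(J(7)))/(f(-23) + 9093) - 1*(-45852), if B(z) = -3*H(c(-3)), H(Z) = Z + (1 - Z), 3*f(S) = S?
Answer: 624878817/13628 ≈ 45853.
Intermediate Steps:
c(t) = 3 - t
J(U) = 0
f(S) = S/3
H(Z) = 1
B(z) = -3 (B(z) = -3*1 = -3)
(5177 + B(J(7)))/(f(-23) + 9093) - 1*(-45852) = (5177 - 3)/((1/3)*(-23) + 9093) - 1*(-45852) = 5174/(-23/3 + 9093) + 45852 = 5174/(27256/3) + 45852 = 5174*(3/27256) + 45852 = 7761/13628 + 45852 = 624878817/13628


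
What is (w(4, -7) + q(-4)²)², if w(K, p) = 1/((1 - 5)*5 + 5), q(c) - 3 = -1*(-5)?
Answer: 919681/225 ≈ 4087.5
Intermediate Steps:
q(c) = 8 (q(c) = 3 - 1*(-5) = 3 + 5 = 8)
w(K, p) = -1/15 (w(K, p) = 1/(-4*5 + 5) = 1/(-20 + 5) = 1/(-15) = -1/15)
(w(4, -7) + q(-4)²)² = (-1/15 + 8²)² = (-1/15 + 64)² = (959/15)² = 919681/225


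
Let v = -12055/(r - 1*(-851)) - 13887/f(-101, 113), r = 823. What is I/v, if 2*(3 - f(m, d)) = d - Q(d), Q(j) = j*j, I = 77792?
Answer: -824446928448/99567043 ≈ -8280.3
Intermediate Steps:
Q(j) = j**2
f(m, d) = 3 + d**2/2 - d/2 (f(m, d) = 3 - (d - d**2)/2 = 3 + (d**2/2 - d/2) = 3 + d**2/2 - d/2)
v = -99567043/10598094 (v = -12055/(823 - 1*(-851)) - 13887/(3 + (1/2)*113**2 - 1/2*113) = -12055/(823 + 851) - 13887/(3 + (1/2)*12769 - 113/2) = -12055/1674 - 13887/(3 + 12769/2 - 113/2) = -12055*1/1674 - 13887/6331 = -12055/1674 - 13887*1/6331 = -12055/1674 - 13887/6331 = -99567043/10598094 ≈ -9.3948)
I/v = 77792/(-99567043/10598094) = 77792*(-10598094/99567043) = -824446928448/99567043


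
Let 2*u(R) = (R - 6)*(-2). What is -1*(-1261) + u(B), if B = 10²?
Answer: 1167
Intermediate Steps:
B = 100
u(R) = 6 - R (u(R) = ((R - 6)*(-2))/2 = ((-6 + R)*(-2))/2 = (12 - 2*R)/2 = 6 - R)
-1*(-1261) + u(B) = -1*(-1261) + (6 - 1*100) = 1261 + (6 - 100) = 1261 - 94 = 1167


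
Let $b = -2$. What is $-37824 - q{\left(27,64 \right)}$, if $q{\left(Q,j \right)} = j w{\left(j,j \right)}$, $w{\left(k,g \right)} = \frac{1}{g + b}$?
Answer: $- \frac{1172576}{31} \approx -37825.0$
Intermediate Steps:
$w{\left(k,g \right)} = \frac{1}{-2 + g}$ ($w{\left(k,g \right)} = \frac{1}{g - 2} = \frac{1}{-2 + g}$)
$q{\left(Q,j \right)} = \frac{j}{-2 + j}$
$-37824 - q{\left(27,64 \right)} = -37824 - \frac{64}{-2 + 64} = -37824 - \frac{64}{62} = -37824 - 64 \cdot \frac{1}{62} = -37824 - \frac{32}{31} = - \frac{1172576}{31}$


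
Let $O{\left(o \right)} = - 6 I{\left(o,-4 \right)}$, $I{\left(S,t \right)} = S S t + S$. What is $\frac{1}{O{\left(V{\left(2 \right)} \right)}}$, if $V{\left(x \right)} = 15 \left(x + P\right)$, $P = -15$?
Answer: $\frac{1}{913770} \approx 1.0944 \cdot 10^{-6}$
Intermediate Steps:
$I{\left(S,t \right)} = S + t S^{2}$ ($I{\left(S,t \right)} = S^{2} t + S = t S^{2} + S = S + t S^{2}$)
$V{\left(x \right)} = -225 + 15 x$ ($V{\left(x \right)} = 15 \left(x - 15\right) = 15 \left(-15 + x\right) = -225 + 15 x$)
$O{\left(o \right)} = - 6 o \left(1 - 4 o\right)$ ($O{\left(o \right)} = - 6 o \left(1 + o \left(-4\right)\right) = - 6 o \left(1 - 4 o\right)$)
$\frac{1}{O{\left(V{\left(2 \right)} \right)}} = \frac{1}{6 \left(-225 + 15 \cdot 2\right) \left(-1 + 4 \left(-225 + 15 \cdot 2\right)\right)} = \frac{1}{6 \left(-225 + 30\right) \left(-1 + 4 \left(-225 + 30\right)\right)} = \frac{1}{6 \left(-195\right) \left(-1 + 4 \left(-195\right)\right)} = \frac{1}{6 \left(-195\right) \left(-1 - 780\right)} = \frac{1}{6 \left(-195\right) \left(-781\right)} = \frac{1}{913770}$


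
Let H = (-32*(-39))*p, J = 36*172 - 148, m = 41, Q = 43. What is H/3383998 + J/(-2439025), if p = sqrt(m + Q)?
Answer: -6044/2439025 + 1248*sqrt(21)/1691999 ≈ 0.00090202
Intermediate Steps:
J = 6044 (J = 6192 - 148 = 6044)
p = 2*sqrt(21) (p = sqrt(41 + 43) = sqrt(84) = 2*sqrt(21) ≈ 9.1651)
H = 2496*sqrt(21) (H = (-32*(-39))*(2*sqrt(21)) = 1248*(2*sqrt(21)) = 2496*sqrt(21) ≈ 11438.)
H/3383998 + J/(-2439025) = (2496*sqrt(21))/3383998 + 6044/(-2439025) = (2496*sqrt(21))*(1/3383998) + 6044*(-1/2439025) = 1248*sqrt(21)/1691999 - 6044/2439025 = -6044/2439025 + 1248*sqrt(21)/1691999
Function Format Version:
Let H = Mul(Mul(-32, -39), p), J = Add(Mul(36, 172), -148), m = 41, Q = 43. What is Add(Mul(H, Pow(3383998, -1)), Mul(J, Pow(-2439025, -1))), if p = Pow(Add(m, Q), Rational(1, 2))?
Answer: Add(Rational(-6044, 2439025), Mul(Rational(1248, 1691999), Pow(21, Rational(1, 2)))) ≈ 0.00090202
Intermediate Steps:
J = 6044 (J = Add(6192, -148) = 6044)
p = Mul(2, Pow(21, Rational(1, 2))) (p = Pow(Add(41, 43), Rational(1, 2)) = Pow(84, Rational(1, 2)) = Mul(2, Pow(21, Rational(1, 2))) ≈ 9.1651)
H = Mul(2496, Pow(21, Rational(1, 2))) (H = Mul(Mul(-32, -39), Mul(2, Pow(21, Rational(1, 2)))) = Mul(1248, Mul(2, Pow(21, Rational(1, 2)))) = Mul(2496, Pow(21, Rational(1, 2))) ≈ 11438.)
Add(Mul(H, Pow(3383998, -1)), Mul(J, Pow(-2439025, -1))) = Add(Mul(Mul(2496, Pow(21, Rational(1, 2))), Pow(3383998, -1)), Mul(6044, Pow(-2439025, -1))) = Add(Mul(Mul(2496, Pow(21, Rational(1, 2))), Rational(1, 3383998)), Mul(6044, Rational(-1, 2439025))) = Add(Mul(Rational(1248, 1691999), Pow(21, Rational(1, 2))), Rational(-6044, 2439025)) = Add(Rational(-6044, 2439025), Mul(Rational(1248, 1691999), Pow(21, Rational(1, 2))))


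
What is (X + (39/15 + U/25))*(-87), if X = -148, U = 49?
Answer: 311982/25 ≈ 12479.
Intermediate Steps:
(X + (39/15 + U/25))*(-87) = (-148 + (39/15 + 49/25))*(-87) = (-148 + (39*(1/15) + 49*(1/25)))*(-87) = (-148 + (13/5 + 49/25))*(-87) = (-148 + 114/25)*(-87) = -3586/25*(-87) = 311982/25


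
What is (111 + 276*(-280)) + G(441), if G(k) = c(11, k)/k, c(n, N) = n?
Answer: -34031518/441 ≈ -77169.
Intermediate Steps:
G(k) = 11/k
(111 + 276*(-280)) + G(441) = (111 + 276*(-280)) + 11/441 = (111 - 77280) + 11*(1/441) = -77169 + 11/441 = -34031518/441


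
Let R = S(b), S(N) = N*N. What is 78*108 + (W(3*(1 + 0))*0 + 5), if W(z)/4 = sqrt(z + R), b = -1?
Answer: 8429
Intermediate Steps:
S(N) = N**2
R = 1 (R = (-1)**2 = 1)
W(z) = 4*sqrt(1 + z) (W(z) = 4*sqrt(z + 1) = 4*sqrt(1 + z))
78*108 + (W(3*(1 + 0))*0 + 5) = 78*108 + ((4*sqrt(1 + 3*(1 + 0)))*0 + 5) = 8424 + ((4*sqrt(1 + 3*1))*0 + 5) = 8424 + ((4*sqrt(1 + 3))*0 + 5) = 8424 + ((4*sqrt(4))*0 + 5) = 8424 + ((4*2)*0 + 5) = 8424 + (8*0 + 5) = 8424 + (0 + 5) = 8424 + 5 = 8429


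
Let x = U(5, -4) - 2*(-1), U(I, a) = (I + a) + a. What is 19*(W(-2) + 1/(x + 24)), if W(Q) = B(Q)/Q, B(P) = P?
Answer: 456/23 ≈ 19.826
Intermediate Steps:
U(I, a) = I + 2*a
x = -1 (x = (5 + 2*(-4)) - 2*(-1) = (5 - 8) + 2 = -3 + 2 = -1)
W(Q) = 1 (W(Q) = Q/Q = 1)
19*(W(-2) + 1/(x + 24)) = 19*(1 + 1/(-1 + 24)) = 19*(1 + 1/23) = 19*(24/23) = 456/23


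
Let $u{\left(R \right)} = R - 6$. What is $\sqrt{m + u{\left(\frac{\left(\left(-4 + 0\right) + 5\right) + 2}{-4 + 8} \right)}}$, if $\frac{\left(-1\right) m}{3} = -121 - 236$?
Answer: $\frac{7 \sqrt{87}}{2} \approx 32.646$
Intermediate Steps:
$u{\left(R \right)} = -6 + R$
$m = 1071$ ($m = - 3 \left(-121 - 236\right) = \left(-3\right) \left(-357\right) = 1071$)
$\sqrt{m + u{\left(\frac{\left(\left(-4 + 0\right) + 5\right) + 2}{-4 + 8} \right)}} = \sqrt{1071 - \left(6 - \frac{\left(\left(-4 + 0\right) + 5\right) + 2}{-4 + 8}\right)} = \sqrt{1071 - \left(6 - \frac{\left(-4 + 5\right) + 2}{4}\right)} = \sqrt{1071 - \left(6 - \left(1 + 2\right) \frac{1}{4}\right)} = \sqrt{1071 + \left(-6 + 3 \cdot \frac{1}{4}\right)} = \sqrt{1071 + \left(-6 + \frac{3}{4}\right)} = \sqrt{1071 - \frac{21}{4}} = \sqrt{\frac{4263}{4}} = \frac{7 \sqrt{87}}{2}$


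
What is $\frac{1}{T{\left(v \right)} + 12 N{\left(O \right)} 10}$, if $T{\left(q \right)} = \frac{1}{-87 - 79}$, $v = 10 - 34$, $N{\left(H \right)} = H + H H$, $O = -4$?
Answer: $\frac{166}{239039} \approx 0.00069445$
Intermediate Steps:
$N{\left(H \right)} = H + H^{2}$
$v = -24$
$T{\left(q \right)} = - \frac{1}{166}$ ($T{\left(q \right)} = \frac{1}{-166} = - \frac{1}{166}$)
$\frac{1}{T{\left(v \right)} + 12 N{\left(O \right)} 10} = \frac{1}{- \frac{1}{166} + 12 \left(- 4 \left(1 - 4\right)\right) 10} = \frac{1}{- \frac{1}{166} + 12 \left(\left(-4\right) \left(-3\right)\right) 10} = \frac{1}{- \frac{1}{166} + 12 \cdot 12 \cdot 10} = \frac{1}{- \frac{1}{166} + 144 \cdot 10} = \frac{1}{- \frac{1}{166} + 1440} = \frac{1}{\frac{239039}{166}} = \frac{166}{239039}$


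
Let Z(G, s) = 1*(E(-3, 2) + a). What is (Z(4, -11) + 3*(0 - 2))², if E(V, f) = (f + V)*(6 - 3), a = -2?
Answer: 121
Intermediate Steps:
E(V, f) = 3*V + 3*f (E(V, f) = (V + f)*3 = 3*V + 3*f)
Z(G, s) = -5 (Z(G, s) = 1*((3*(-3) + 3*2) - 2) = 1*((-9 + 6) - 2) = 1*(-3 - 2) = 1*(-5) = -5)
(Z(4, -11) + 3*(0 - 2))² = (-5 + 3*(0 - 2))² = (-5 + 3*(-2))² = (-5 - 6)² = (-11)² = 121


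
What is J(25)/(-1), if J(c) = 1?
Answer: -1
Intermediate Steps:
J(25)/(-1) = 1/(-1) = 1*(-1) = -1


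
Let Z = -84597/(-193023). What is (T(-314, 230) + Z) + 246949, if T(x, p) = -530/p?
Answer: 365442987511/1479843 ≈ 2.4695e+5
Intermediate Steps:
Z = 28199/64341 (Z = -84597*(-1/193023) = 28199/64341 ≈ 0.43827)
(T(-314, 230) + Z) + 246949 = (-530/230 + 28199/64341) + 246949 = (-530*1/230 + 28199/64341) + 246949 = (-53/23 + 28199/64341) + 246949 = -2761496/1479843 + 246949 = 365442987511/1479843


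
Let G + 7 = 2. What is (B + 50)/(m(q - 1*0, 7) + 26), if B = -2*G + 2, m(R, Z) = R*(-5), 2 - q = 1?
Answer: 62/21 ≈ 2.9524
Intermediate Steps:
q = 1 (q = 2 - 1*1 = 2 - 1 = 1)
G = -5 (G = -7 + 2 = -5)
m(R, Z) = -5*R
B = 12 (B = -2*(-5) + 2 = 10 + 2 = 12)
(B + 50)/(m(q - 1*0, 7) + 26) = (12 + 50)/(-5*(1 - 1*0) + 26) = 62/(-5*(1 + 0) + 26) = 62/(-5*1 + 26) = 62/(-5 + 26) = 62/21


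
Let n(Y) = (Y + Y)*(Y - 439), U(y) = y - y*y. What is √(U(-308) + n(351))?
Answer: 2*I*√39237 ≈ 396.17*I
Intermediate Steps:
U(y) = y - y²
n(Y) = 2*Y*(-439 + Y) (n(Y) = (2*Y)*(-439 + Y) = 2*Y*(-439 + Y))
√(U(-308) + n(351)) = √(-308*(1 - 1*(-308)) + 2*351*(-439 + 351)) = √(-308*(1 + 308) + 2*351*(-88)) = √(-308*309 - 61776) = √(-95172 - 61776) = √(-156948) = 2*I*√39237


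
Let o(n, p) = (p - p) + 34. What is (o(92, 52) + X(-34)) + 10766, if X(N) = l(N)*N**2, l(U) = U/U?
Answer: 11956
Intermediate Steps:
l(U) = 1
o(n, p) = 34 (o(n, p) = 0 + 34 = 34)
X(N) = N**2 (X(N) = 1*N**2 = N**2)
(o(92, 52) + X(-34)) + 10766 = (34 + (-34)**2) + 10766 = (34 + 1156) + 10766 = 1190 + 10766 = 11956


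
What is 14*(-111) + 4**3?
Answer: -1490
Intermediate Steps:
14*(-111) + 4**3 = -1554 + 64 = -1490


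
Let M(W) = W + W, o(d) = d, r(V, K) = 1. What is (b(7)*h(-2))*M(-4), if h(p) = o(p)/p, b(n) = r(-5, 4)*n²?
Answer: -392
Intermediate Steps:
M(W) = 2*W
b(n) = n² (b(n) = 1*n² = n²)
h(p) = 1 (h(p) = p/p = 1)
(b(7)*h(-2))*M(-4) = (7²*1)*(2*(-4)) = (49*1)*(-8) = 49*(-8) = -392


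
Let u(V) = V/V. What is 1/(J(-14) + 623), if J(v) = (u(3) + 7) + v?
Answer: 1/617 ≈ 0.0016207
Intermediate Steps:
u(V) = 1
J(v) = 8 + v (J(v) = (1 + 7) + v = 8 + v)
1/(J(-14) + 623) = 1/((8 - 14) + 623) = 1/(-6 + 623) = 1/617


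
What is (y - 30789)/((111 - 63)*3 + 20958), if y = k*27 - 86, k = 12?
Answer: -30551/21102 ≈ -1.4478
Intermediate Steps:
y = 238 (y = 12*27 - 86 = 324 - 86 = 238)
(y - 30789)/((111 - 63)*3 + 20958) = (238 - 30789)/((111 - 63)*3 + 20958) = -30551/(48*3 + 20958) = -30551/(144 + 20958) = -30551/21102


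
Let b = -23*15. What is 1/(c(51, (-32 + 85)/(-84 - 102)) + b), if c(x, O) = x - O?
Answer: -186/54631 ≈ -0.0034047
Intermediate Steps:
b = -345
1/(c(51, (-32 + 85)/(-84 - 102)) + b) = 1/((51 - (-32 + 85)/(-84 - 102)) - 345) = 1/((51 - 53/(-186)) - 345) = 1/((51 - 53*(-1)/186) - 345) = 1/((51 - 1*(-53/186)) - 345) = 1/((51 + 53/186) - 345) = 1/(9539/186 - 345) = 1/(-54631/186) = -186/54631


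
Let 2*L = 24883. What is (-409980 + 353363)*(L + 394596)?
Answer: -46090484275/2 ≈ -2.3045e+10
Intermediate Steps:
L = 24883/2 (L = (½)*24883 = 24883/2 ≈ 12442.)
(-409980 + 353363)*(L + 394596) = (-409980 + 353363)*(24883/2 + 394596) = -56617*814075/2 = -46090484275/2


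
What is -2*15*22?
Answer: -660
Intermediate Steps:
-2*15*22 = -30*22 = -660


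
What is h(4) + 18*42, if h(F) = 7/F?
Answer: 3031/4 ≈ 757.75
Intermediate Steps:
h(4) + 18*42 = 7/4 + 18*42 = 7*(1/4) + 756 = 7/4 + 756 = 3031/4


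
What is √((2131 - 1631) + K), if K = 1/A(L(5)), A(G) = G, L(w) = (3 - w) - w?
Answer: √24493/7 ≈ 22.357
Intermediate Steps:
L(w) = 3 - 2*w
K = -⅐ (K = 1/(3 - 2*5) = 1/(3 - 10) = 1/(-7) = -⅐ ≈ -0.14286)
√((2131 - 1631) + K) = √((2131 - 1631) - ⅐) = √(500 - ⅐) = √(3499/7) = √24493/7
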